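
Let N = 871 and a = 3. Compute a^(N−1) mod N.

3^1 ≡ 3 (mod 871)
3^2 ≡ 3^2 = 9 ≡ 9 (mod 871)
3^4 ≡ 9^2 = 81 ≡ 81 (mod 871)
3^8 ≡ 81^2 = 6561 ≡ 464 (mod 871)
3^16 ≡ 464^2 = 215296 ≡ 159 (mod 871)
3^32 ≡ 159^2 = 25281 ≡ 22 (mod 871)
3^64 ≡ 22^2 = 484 ≡ 484 (mod 871)
3^128 ≡ 484^2 = 234256 ≡ 828 (mod 871)
3^256 ≡ 828^2 = 685584 ≡ 107 (mod 871)
3^512 ≡ 107^2 = 11449 ≡ 126 (mod 871)
870 = 512 + 256 + 64 + 32 + 4 + 2 in binary powers of 2.
So 3^870 ≡ 126 · 107 · 484 · 22 · 81 · 9 ≡ 131 (mod 871).
Since 131 ≠ 1, base 3 is a Fermat witness: 871 is composite.

131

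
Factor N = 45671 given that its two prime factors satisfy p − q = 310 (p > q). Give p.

419

Since p = q + 310, we have 45671 = q(q + 310), so q² + 310q − 45671 = 0.
Discriminant: 310² + 4·45671 = 96100 + 182684 = 278784; √278784 = 528.
q = (−310 + 528)/2 = 109, and p = q + 310 = 419.
Check: 109 · 419 = 45671.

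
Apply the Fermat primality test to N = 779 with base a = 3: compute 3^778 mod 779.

214

3^1 ≡ 3 (mod 779)
3^2 ≡ 3^2 = 9 ≡ 9 (mod 779)
3^4 ≡ 9^2 = 81 ≡ 81 (mod 779)
3^8 ≡ 81^2 = 6561 ≡ 329 (mod 779)
3^16 ≡ 329^2 = 108241 ≡ 739 (mod 779)
3^32 ≡ 739^2 = 546121 ≡ 42 (mod 779)
3^64 ≡ 42^2 = 1764 ≡ 206 (mod 779)
3^128 ≡ 206^2 = 42436 ≡ 370 (mod 779)
3^256 ≡ 370^2 = 136900 ≡ 575 (mod 779)
3^512 ≡ 575^2 = 330625 ≡ 329 (mod 779)
778 = 512 + 256 + 8 + 2 in binary powers of 2.
So 3^778 ≡ 329 · 575 · 329 · 9 ≡ 214 (mod 779).
Since 214 ≠ 1, base 3 is a Fermat witness: 779 is composite.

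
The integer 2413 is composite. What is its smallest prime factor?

19

2413 is odd.
Digit sum 10, not divisible by 3.
Ends in 3: not divisible by 5.
7: 2413 = 7·344 + 5
11: 2413 = 11·219 + 4
13: 2413 = 13·185 + 8
17: 2413 = 17·141 + 16
19: 2413 = 19·127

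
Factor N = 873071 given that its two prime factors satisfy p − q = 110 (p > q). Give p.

Since p = q + 110, we have 873071 = q(q + 110), so q² + 110q − 873071 = 0.
Discriminant: 110² + 4·873071 = 12100 + 3492284 = 3504384; √3504384 = 1872.
q = (−110 + 1872)/2 = 881, and p = q + 110 = 991.
Check: 881 · 991 = 873071.

991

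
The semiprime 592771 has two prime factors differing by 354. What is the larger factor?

967

Since p = q + 354, we have 592771 = q(q + 354), so q² + 354q − 592771 = 0.
Discriminant: 354² + 4·592771 = 125316 + 2371084 = 2496400; √2496400 = 1580.
q = (−354 + 1580)/2 = 613, and p = q + 354 = 967.
Check: 613 · 967 = 592771.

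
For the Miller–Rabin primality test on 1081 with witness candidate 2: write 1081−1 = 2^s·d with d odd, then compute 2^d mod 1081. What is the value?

1081 − 1 = 1080 = 2^3 · 135, so d = 135.
2^1 ≡ 2 (mod 1081)
2^2 ≡ 2^2 = 4 ≡ 4 (mod 1081)
2^4 ≡ 4^2 = 16 ≡ 16 (mod 1081)
2^8 ≡ 16^2 = 256 ≡ 256 (mod 1081)
2^16 ≡ 256^2 = 65536 ≡ 676 (mod 1081)
2^32 ≡ 676^2 = 456976 ≡ 794 (mod 1081)
2^64 ≡ 794^2 = 630436 ≡ 213 (mod 1081)
2^128 ≡ 213^2 = 45369 ≡ 1048 (mod 1081)
135 = 128 + 4 + 2 + 1 in binary powers of 2.
So 2^135 ≡ 1048 · 16 · 4 · 2 ≡ 100 (mod 1081).
Squaring chain: 100 → 271 → 1014; never reaches −1, so base 2 is a Miller–Rabin witness that 1081 is composite.

100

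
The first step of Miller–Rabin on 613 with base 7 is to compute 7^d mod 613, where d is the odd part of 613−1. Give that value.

613 − 1 = 612 = 2^2 · 153, so d = 153.
7^1 ≡ 7 (mod 613)
7^2 ≡ 7^2 = 49 ≡ 49 (mod 613)
7^4 ≡ 49^2 = 2401 ≡ 562 (mod 613)
7^8 ≡ 562^2 = 315844 ≡ 149 (mod 613)
7^16 ≡ 149^2 = 22201 ≡ 133 (mod 613)
7^32 ≡ 133^2 = 17689 ≡ 525 (mod 613)
7^64 ≡ 525^2 = 275625 ≡ 388 (mod 613)
7^128 ≡ 388^2 = 150544 ≡ 359 (mod 613)
153 = 128 + 16 + 8 + 1 in binary powers of 2.
So 7^153 ≡ 359 · 133 · 149 · 7 ≡ 1 (mod 613).
Since 7^d ≡ 1 (mod 613), base 7 does not prove 613 composite.

1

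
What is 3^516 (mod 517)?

3^1 ≡ 3 (mod 517)
3^2 ≡ 3^2 = 9 ≡ 9 (mod 517)
3^4 ≡ 9^2 = 81 ≡ 81 (mod 517)
3^8 ≡ 81^2 = 6561 ≡ 357 (mod 517)
3^16 ≡ 357^2 = 127449 ≡ 267 (mod 517)
3^32 ≡ 267^2 = 71289 ≡ 460 (mod 517)
3^64 ≡ 460^2 = 211600 ≡ 147 (mod 517)
3^128 ≡ 147^2 = 21609 ≡ 412 (mod 517)
3^256 ≡ 412^2 = 169744 ≡ 168 (mod 517)
3^512 ≡ 168^2 = 28224 ≡ 306 (mod 517)
516 = 512 + 4 in binary powers of 2.
So 3^516 ≡ 306 · 81 ≡ 487 (mod 517).
Since 487 ≠ 1, base 3 is a Fermat witness: 517 is composite.

487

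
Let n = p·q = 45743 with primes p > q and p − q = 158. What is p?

307

Since p = q + 158, we have 45743 = q(q + 158), so q² + 158q − 45743 = 0.
Discriminant: 158² + 4·45743 = 24964 + 182972 = 207936; √207936 = 456.
q = (−158 + 456)/2 = 149, and p = q + 158 = 307.
Check: 149 · 307 = 45743.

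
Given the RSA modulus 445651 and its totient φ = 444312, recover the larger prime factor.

727

φ(n) = (p−1)(q−1) = n − (p+q) + 1, so p + q = 445651 − 444312 + 1 = 1340.
p and q are the roots of t² − 1340t + 445651 = 0.
Discriminant: 1340² − 4·445651 = 1795600 − 1782604 = 12996; √12996 = 114.
q = (1340 − 114)/2 = 613, p = (1340 + 114)/2 = 727.
Check: 613 · 727 = 445651.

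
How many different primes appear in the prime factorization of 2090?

4

2090 = 2 · 1045
1045 = 5 · 209
209 = 11 · 19
2090 = 2 · 5 · 11 · 19, which has 4 distinct prime factors.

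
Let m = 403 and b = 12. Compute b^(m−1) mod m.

66

12^1 ≡ 12 (mod 403)
12^2 ≡ 12^2 = 144 ≡ 144 (mod 403)
12^4 ≡ 144^2 = 20736 ≡ 183 (mod 403)
12^8 ≡ 183^2 = 33489 ≡ 40 (mod 403)
12^16 ≡ 40^2 = 1600 ≡ 391 (mod 403)
12^32 ≡ 391^2 = 152881 ≡ 144 (mod 403)
12^64 ≡ 144^2 = 20736 ≡ 183 (mod 403)
12^128 ≡ 183^2 = 33489 ≡ 40 (mod 403)
12^256 ≡ 40^2 = 1600 ≡ 391 (mod 403)
402 = 256 + 128 + 16 + 2 in binary powers of 2.
So 12^402 ≡ 391 · 40 · 391 · 144 ≡ 66 (mod 403).
Since 66 ≠ 1, base 12 is a Fermat witness: 403 is composite.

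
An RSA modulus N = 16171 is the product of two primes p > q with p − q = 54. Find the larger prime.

157

Since p = q + 54, we have 16171 = q(q + 54), so q² + 54q − 16171 = 0.
Discriminant: 54² + 4·16171 = 2916 + 64684 = 67600; √67600 = 260.
q = (−54 + 260)/2 = 103, and p = q + 54 = 157.
Check: 103 · 157 = 16171.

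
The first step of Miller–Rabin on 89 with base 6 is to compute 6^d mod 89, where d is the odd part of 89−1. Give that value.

37

89 − 1 = 88 = 2^3 · 11, so d = 11.
6^1 ≡ 6 (mod 89)
6^2 ≡ 6^2 = 36 ≡ 36 (mod 89)
6^4 ≡ 36^2 = 1296 ≡ 50 (mod 89)
6^8 ≡ 50^2 = 2500 ≡ 8 (mod 89)
11 = 8 + 2 + 1 in binary powers of 2.
So 6^11 ≡ 8 · 36 · 6 ≡ 37 (mod 89).
Squaring chain: 37 → 34 → 88; reaches −1, so base 6 does not prove 89 composite.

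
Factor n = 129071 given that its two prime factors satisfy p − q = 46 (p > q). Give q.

Since p = q + 46, we have 129071 = q(q + 46), so q² + 46q − 129071 = 0.
Discriminant: 46² + 4·129071 = 2116 + 516284 = 518400; √518400 = 720.
q = (−46 + 720)/2 = 337, and p = q + 46 = 383.
Check: 337 · 383 = 129071.

337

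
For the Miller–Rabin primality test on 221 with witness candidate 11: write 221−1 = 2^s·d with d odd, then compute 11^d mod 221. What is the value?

54

221 − 1 = 220 = 2^2 · 55, so d = 55.
11^1 ≡ 11 (mod 221)
11^2 ≡ 11^2 = 121 ≡ 121 (mod 221)
11^4 ≡ 121^2 = 14641 ≡ 55 (mod 221)
11^8 ≡ 55^2 = 3025 ≡ 152 (mod 221)
11^16 ≡ 152^2 = 23104 ≡ 120 (mod 221)
11^32 ≡ 120^2 = 14400 ≡ 35 (mod 221)
55 = 32 + 16 + 4 + 2 + 1 in binary powers of 2.
So 11^55 ≡ 35 · 120 · 55 · 121 · 11 ≡ 54 (mod 221).
Squaring chain: 54 → 43; never reaches −1, so base 11 is a Miller–Rabin witness that 221 is composite.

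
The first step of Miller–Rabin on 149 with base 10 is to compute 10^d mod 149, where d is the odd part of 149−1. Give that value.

105

149 − 1 = 148 = 2^2 · 37, so d = 37.
10^1 ≡ 10 (mod 149)
10^2 ≡ 10^2 = 100 ≡ 100 (mod 149)
10^4 ≡ 100^2 = 10000 ≡ 17 (mod 149)
10^8 ≡ 17^2 = 289 ≡ 140 (mod 149)
10^16 ≡ 140^2 = 19600 ≡ 81 (mod 149)
10^32 ≡ 81^2 = 6561 ≡ 5 (mod 149)
37 = 32 + 4 + 1 in binary powers of 2.
So 10^37 ≡ 5 · 17 · 10 ≡ 105 (mod 149).
Squaring chain: 105 → 148; reaches −1, so base 10 does not prove 149 composite.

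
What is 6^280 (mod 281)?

1

6^1 ≡ 6 (mod 281)
6^2 ≡ 6^2 = 36 ≡ 36 (mod 281)
6^4 ≡ 36^2 = 1296 ≡ 172 (mod 281)
6^8 ≡ 172^2 = 29584 ≡ 79 (mod 281)
6^16 ≡ 79^2 = 6241 ≡ 59 (mod 281)
6^32 ≡ 59^2 = 3481 ≡ 109 (mod 281)
6^64 ≡ 109^2 = 11881 ≡ 79 (mod 281)
6^128 ≡ 79^2 = 6241 ≡ 59 (mod 281)
6^256 ≡ 59^2 = 3481 ≡ 109 (mod 281)
280 = 256 + 16 + 8 in binary powers of 2.
So 6^280 ≡ 109 · 59 · 79 ≡ 1 (mod 281).
Since the result is 1, base 6 gives no evidence that 281 is composite.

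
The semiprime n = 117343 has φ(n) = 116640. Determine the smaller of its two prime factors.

φ(n) = (p−1)(q−1) = n − (p+q) + 1, so p + q = 117343 − 116640 + 1 = 704.
p and q are the roots of t² − 704t + 117343 = 0.
Discriminant: 704² − 4·117343 = 495616 − 469372 = 26244; √26244 = 162.
q = (704 − 162)/2 = 271, p = (704 + 162)/2 = 433.
Check: 271 · 433 = 117343.

271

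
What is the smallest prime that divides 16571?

16571 is odd.
Digit sum 20, not divisible by 3.
Ends in 1: not divisible by 5.
7: 16571 = 7·2367 + 2
11: 16571 = 11·1506 + 5
13: 16571 = 13·1274 + 9
17: 16571 = 17·974 + 13
19: 16571 = 19·872 + 3
23: 16571 = 23·720 + 11
29: 16571 = 29·571 + 12
31: 16571 = 31·534 + 17
37: 16571 = 37·447 + 32
41: 16571 = 41·404 + 7
43: 16571 = 43·385 + 16
47: 16571 = 47·352 + 27
53: 16571 = 53·312 + 35
59: 16571 = 59·280 + 51
61: 16571 = 61·271 + 40
67: 16571 = 67·247 + 22
71: 16571 = 71·233 + 28
73: 16571 = 73·227

73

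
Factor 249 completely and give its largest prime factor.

83

249 = 3 · 83
83 is prime.
So 249 = 3 · 83; the largest prime factor is 83.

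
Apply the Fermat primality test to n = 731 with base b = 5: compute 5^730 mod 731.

298

5^1 ≡ 5 (mod 731)
5^2 ≡ 5^2 = 25 ≡ 25 (mod 731)
5^4 ≡ 25^2 = 625 ≡ 625 (mod 731)
5^8 ≡ 625^2 = 390625 ≡ 271 (mod 731)
5^16 ≡ 271^2 = 73441 ≡ 341 (mod 731)
5^32 ≡ 341^2 = 116281 ≡ 52 (mod 731)
5^64 ≡ 52^2 = 2704 ≡ 511 (mod 731)
5^128 ≡ 511^2 = 261121 ≡ 154 (mod 731)
5^256 ≡ 154^2 = 23716 ≡ 324 (mod 731)
5^512 ≡ 324^2 = 104976 ≡ 443 (mod 731)
730 = 512 + 128 + 64 + 16 + 8 + 2 in binary powers of 2.
So 5^730 ≡ 443 · 154 · 511 · 341 · 271 · 25 ≡ 298 (mod 731).
Since 298 ≠ 1, base 5 is a Fermat witness: 731 is composite.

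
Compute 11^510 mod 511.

11^1 ≡ 11 (mod 511)
11^2 ≡ 11^2 = 121 ≡ 121 (mod 511)
11^4 ≡ 121^2 = 14641 ≡ 333 (mod 511)
11^8 ≡ 333^2 = 110889 ≡ 2 (mod 511)
11^16 ≡ 2^2 = 4 ≡ 4 (mod 511)
11^32 ≡ 4^2 = 16 ≡ 16 (mod 511)
11^64 ≡ 16^2 = 256 ≡ 256 (mod 511)
11^128 ≡ 256^2 = 65536 ≡ 128 (mod 511)
11^256 ≡ 128^2 = 16384 ≡ 32 (mod 511)
510 = 256 + 128 + 64 + 32 + 16 + 8 + 4 + 2 in binary powers of 2.
So 11^510 ≡ 32 · 128 · 256 · 16 · 4 · 2 · 333 · 121 ≡ 435 (mod 511).
Since 435 ≠ 1, base 11 is a Fermat witness: 511 is composite.

435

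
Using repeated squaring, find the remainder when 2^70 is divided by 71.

2^1 ≡ 2 (mod 71)
2^2 ≡ 2^2 = 4 ≡ 4 (mod 71)
2^4 ≡ 4^2 = 16 ≡ 16 (mod 71)
2^8 ≡ 16^2 = 256 ≡ 43 (mod 71)
2^16 ≡ 43^2 = 1849 ≡ 3 (mod 71)
2^32 ≡ 3^2 = 9 ≡ 9 (mod 71)
2^64 ≡ 9^2 = 81 ≡ 10 (mod 71)
70 = 64 + 4 + 2 in binary powers of 2.
So 2^70 ≡ 10 · 16 · 4 ≡ 1 (mod 71).
Since the result is 1, base 2 gives no evidence that 71 is composite.

1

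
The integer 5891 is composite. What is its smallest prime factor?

43

5891 is odd.
Digit sum 23, not divisible by 3.
Ends in 1: not divisible by 5.
7: 5891 = 7·841 + 4
11: 5891 = 11·535 + 6
13: 5891 = 13·453 + 2
17: 5891 = 17·346 + 9
19: 5891 = 19·310 + 1
23: 5891 = 23·256 + 3
29: 5891 = 29·203 + 4
31: 5891 = 31·190 + 1
37: 5891 = 37·159 + 8
41: 5891 = 41·143 + 28
43: 5891 = 43·137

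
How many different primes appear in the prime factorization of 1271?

1271 = 31 · 41
1271 = 31 · 41, which has 2 distinct prime factors.

2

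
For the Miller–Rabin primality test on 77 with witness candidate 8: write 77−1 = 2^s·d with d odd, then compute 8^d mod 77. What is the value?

29

77 − 1 = 76 = 2^2 · 19, so d = 19.
8^1 ≡ 8 (mod 77)
8^2 ≡ 8^2 = 64 ≡ 64 (mod 77)
8^4 ≡ 64^2 = 4096 ≡ 15 (mod 77)
8^8 ≡ 15^2 = 225 ≡ 71 (mod 77)
8^16 ≡ 71^2 = 5041 ≡ 36 (mod 77)
19 = 16 + 2 + 1 in binary powers of 2.
So 8^19 ≡ 36 · 64 · 8 ≡ 29 (mod 77).
Squaring chain: 29 → 71; never reaches −1, so base 8 is a Miller–Rabin witness that 77 is composite.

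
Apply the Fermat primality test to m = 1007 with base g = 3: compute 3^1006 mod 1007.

3^1 ≡ 3 (mod 1007)
3^2 ≡ 3^2 = 9 ≡ 9 (mod 1007)
3^4 ≡ 9^2 = 81 ≡ 81 (mod 1007)
3^8 ≡ 81^2 = 6561 ≡ 519 (mod 1007)
3^16 ≡ 519^2 = 269361 ≡ 492 (mod 1007)
3^32 ≡ 492^2 = 242064 ≡ 384 (mod 1007)
3^64 ≡ 384^2 = 147456 ≡ 434 (mod 1007)
3^128 ≡ 434^2 = 188356 ≡ 47 (mod 1007)
3^256 ≡ 47^2 = 2209 ≡ 195 (mod 1007)
3^512 ≡ 195^2 = 38025 ≡ 766 (mod 1007)
1006 = 512 + 256 + 128 + 64 + 32 + 8 + 4 + 2 in binary powers of 2.
So 3^1006 ≡ 766 · 195 · 47 · 434 · 384 · 519 · 81 · 9 ≡ 188 (mod 1007).
Since 188 ≠ 1, base 3 is a Fermat witness: 1007 is composite.

188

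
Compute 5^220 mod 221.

157

5^1 ≡ 5 (mod 221)
5^2 ≡ 5^2 = 25 ≡ 25 (mod 221)
5^4 ≡ 25^2 = 625 ≡ 183 (mod 221)
5^8 ≡ 183^2 = 33489 ≡ 118 (mod 221)
5^16 ≡ 118^2 = 13924 ≡ 1 (mod 221)
5^32 ≡ 1^2 = 1 ≡ 1 (mod 221)
5^64 ≡ 1^2 = 1 ≡ 1 (mod 221)
5^128 ≡ 1^2 = 1 ≡ 1 (mod 221)
220 = 128 + 64 + 16 + 8 + 4 in binary powers of 2.
So 5^220 ≡ 1 · 1 · 1 · 118 · 183 ≡ 157 (mod 221).
Since 157 ≠ 1, base 5 is a Fermat witness: 221 is composite.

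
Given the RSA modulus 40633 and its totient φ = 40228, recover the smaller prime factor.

φ(n) = (p−1)(q−1) = n − (p+q) + 1, so p + q = 40633 − 40228 + 1 = 406.
p and q are the roots of t² − 406t + 40633 = 0.
Discriminant: 406² − 4·40633 = 164836 − 162532 = 2304; √2304 = 48.
q = (406 − 48)/2 = 179, p = (406 + 48)/2 = 227.
Check: 179 · 227 = 40633.

179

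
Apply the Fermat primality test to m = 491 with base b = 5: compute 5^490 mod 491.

5^1 ≡ 5 (mod 491)
5^2 ≡ 5^2 = 25 ≡ 25 (mod 491)
5^4 ≡ 25^2 = 625 ≡ 134 (mod 491)
5^8 ≡ 134^2 = 17956 ≡ 280 (mod 491)
5^16 ≡ 280^2 = 78400 ≡ 331 (mod 491)
5^32 ≡ 331^2 = 109561 ≡ 68 (mod 491)
5^64 ≡ 68^2 = 4624 ≡ 205 (mod 491)
5^128 ≡ 205^2 = 42025 ≡ 290 (mod 491)
5^256 ≡ 290^2 = 84100 ≡ 139 (mod 491)
490 = 256 + 128 + 64 + 32 + 8 + 2 in binary powers of 2.
So 5^490 ≡ 139 · 290 · 205 · 68 · 280 · 25 ≡ 1 (mod 491).
Since the result is 1, base 5 gives no evidence that 491 is composite.

1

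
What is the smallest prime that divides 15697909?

15697909 is odd.
Digit sum 46, not divisible by 3.
Ends in 9: not divisible by 5.
7: 15697909 = 7·2242558 + 3
11: 15697909 = 11·1427082 + 7
13: 15697909 = 13·1207531 + 6
17: 15697909 = 17·923406 + 7
19: 15697909 = 19·826205 + 14
23: 15697909 = 23·682517 + 18
29: 15697909 = 29·541307 + 6
31: 15697909 = 31·506384 + 5
37: 15697909 = 37·424267 + 30
41: 15697909 = 41·382875 + 34
43: 15697909 = 43·365067 + 28
47: 15697909 = 47·333998 + 3
53: 15697909 = 53·296186 + 51
59: 15697909 = 59·266066 + 15
61: 15697909 = 61·257342 + 47
67: 15697909 = 67·234297 + 10
71: 15697909 = 71·221097 + 22
73: 15697909 = 73·215039 + 62
79: 15697909 = 79·198707 + 56
83: 15697909 = 83·189131 + 36
89: 15697909 = 89·176381

89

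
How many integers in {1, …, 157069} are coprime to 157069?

140400

Factor: 157069 = 11 · 109 · 131.
φ(157069) = (11−1) · (109−1) · (131−1) = 10 · 108 · 130 = 140400.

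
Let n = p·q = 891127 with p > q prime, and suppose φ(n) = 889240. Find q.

941

φ(n) = (p−1)(q−1) = n − (p+q) + 1, so p + q = 891127 − 889240 + 1 = 1888.
p and q are the roots of t² − 1888t + 891127 = 0.
Discriminant: 1888² − 4·891127 = 3564544 − 3564508 = 36; √36 = 6.
q = (1888 − 6)/2 = 941, p = (1888 + 6)/2 = 947.
Check: 941 · 947 = 891127.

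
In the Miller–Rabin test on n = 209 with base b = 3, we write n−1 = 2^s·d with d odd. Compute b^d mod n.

209 − 1 = 208 = 2^4 · 13, so d = 13.
3^1 ≡ 3 (mod 209)
3^2 ≡ 3^2 = 9 ≡ 9 (mod 209)
3^4 ≡ 9^2 = 81 ≡ 81 (mod 209)
3^8 ≡ 81^2 = 6561 ≡ 82 (mod 209)
13 = 8 + 4 + 1 in binary powers of 2.
So 3^13 ≡ 82 · 81 · 3 ≡ 71 (mod 209).
Squaring chain: 71 → 25 → 207 → 4; never reaches −1, so base 3 is a Miller–Rabin witness that 209 is composite.

71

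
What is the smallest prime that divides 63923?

63923 is odd.
Digit sum 23, not divisible by 3.
Ends in 3: not divisible by 5.
7: 63923 = 7·9131 + 6
11: 63923 = 11·5811 + 2
13: 63923 = 13·4917 + 2
17: 63923 = 17·3760 + 3
19: 63923 = 19·3364 + 7
23: 63923 = 23·2779 + 6
29: 63923 = 29·2204 + 7
31: 63923 = 31·2062 + 1
37: 63923 = 37·1727 + 24
41: 63923 = 41·1559 + 4
43: 63923 = 43·1486 + 25
47: 63923 = 47·1360 + 3
53: 63923 = 53·1206 + 5
59: 63923 = 59·1083 + 26
61: 63923 = 61·1047 + 56
67: 63923 = 67·954 + 5
71: 63923 = 71·900 + 23
73: 63923 = 73·875 + 48
79: 63923 = 79·809 + 12
83: 63923 = 83·770 + 13
89: 63923 = 89·718 + 21
97: 63923 = 97·659

97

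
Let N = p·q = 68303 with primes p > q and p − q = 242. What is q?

Since p = q + 242, we have 68303 = q(q + 242), so q² + 242q − 68303 = 0.
Discriminant: 242² + 4·68303 = 58564 + 273212 = 331776; √331776 = 576.
q = (−242 + 576)/2 = 167, and p = q + 242 = 409.
Check: 167 · 409 = 68303.

167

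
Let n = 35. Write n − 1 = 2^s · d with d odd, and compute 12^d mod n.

17

35 − 1 = 34 = 2^1 · 17, so d = 17.
12^1 ≡ 12 (mod 35)
12^2 ≡ 12^2 = 144 ≡ 4 (mod 35)
12^4 ≡ 4^2 = 16 ≡ 16 (mod 35)
12^8 ≡ 16^2 = 256 ≡ 11 (mod 35)
12^16 ≡ 11^2 = 121 ≡ 16 (mod 35)
17 = 16 + 1 in binary powers of 2.
So 12^17 ≡ 16 · 12 ≡ 17 (mod 35).
Squaring chain: 17; never reaches −1, so base 12 is a Miller–Rabin witness that 35 is composite.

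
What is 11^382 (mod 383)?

11^1 ≡ 11 (mod 383)
11^2 ≡ 11^2 = 121 ≡ 121 (mod 383)
11^4 ≡ 121^2 = 14641 ≡ 87 (mod 383)
11^8 ≡ 87^2 = 7569 ≡ 292 (mod 383)
11^16 ≡ 292^2 = 85264 ≡ 238 (mod 383)
11^32 ≡ 238^2 = 56644 ≡ 343 (mod 383)
11^64 ≡ 343^2 = 117649 ≡ 68 (mod 383)
11^128 ≡ 68^2 = 4624 ≡ 28 (mod 383)
11^256 ≡ 28^2 = 784 ≡ 18 (mod 383)
382 = 256 + 64 + 32 + 16 + 8 + 4 + 2 in binary powers of 2.
So 11^382 ≡ 18 · 68 · 343 · 238 · 292 · 87 · 121 ≡ 1 (mod 383).
Since the result is 1, base 11 gives no evidence that 383 is composite.

1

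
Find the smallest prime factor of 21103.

47

21103 is odd.
Digit sum 7, not divisible by 3.
Ends in 3: not divisible by 5.
7: 21103 = 7·3014 + 5
11: 21103 = 11·1918 + 5
13: 21103 = 13·1623 + 4
17: 21103 = 17·1241 + 6
19: 21103 = 19·1110 + 13
23: 21103 = 23·917 + 12
29: 21103 = 29·727 + 20
31: 21103 = 31·680 + 23
37: 21103 = 37·570 + 13
41: 21103 = 41·514 + 29
43: 21103 = 43·490 + 33
47: 21103 = 47·449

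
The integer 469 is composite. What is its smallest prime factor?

7

469 is odd.
Digit sum 19, not divisible by 3.
Ends in 9: not divisible by 5.
7: 469 = 7·67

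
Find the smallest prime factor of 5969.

5969 is odd.
Digit sum 29, not divisible by 3.
Ends in 9: not divisible by 5.
7: 5969 = 7·852 + 5
11: 5969 = 11·542 + 7
13: 5969 = 13·459 + 2
17: 5969 = 17·351 + 2
19: 5969 = 19·314 + 3
23: 5969 = 23·259 + 12
29: 5969 = 29·205 + 24
31: 5969 = 31·192 + 17
37: 5969 = 37·161 + 12
41: 5969 = 41·145 + 24
43: 5969 = 43·138 + 35
47: 5969 = 47·127

47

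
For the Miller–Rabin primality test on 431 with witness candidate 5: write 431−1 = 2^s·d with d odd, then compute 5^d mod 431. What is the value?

431 − 1 = 430 = 2^1 · 215, so d = 215.
5^1 ≡ 5 (mod 431)
5^2 ≡ 5^2 = 25 ≡ 25 (mod 431)
5^4 ≡ 25^2 = 625 ≡ 194 (mod 431)
5^8 ≡ 194^2 = 37636 ≡ 139 (mod 431)
5^16 ≡ 139^2 = 19321 ≡ 357 (mod 431)
5^32 ≡ 357^2 = 127449 ≡ 304 (mod 431)
5^64 ≡ 304^2 = 92416 ≡ 182 (mod 431)
5^128 ≡ 182^2 = 33124 ≡ 368 (mod 431)
215 = 128 + 64 + 16 + 4 + 2 + 1 in binary powers of 2.
So 5^215 ≡ 368 · 182 · 357 · 194 · 25 · 5 ≡ 1 (mod 431).
Since 5^d ≡ 1 (mod 431), base 5 does not prove 431 composite.

1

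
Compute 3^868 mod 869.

115

3^1 ≡ 3 (mod 869)
3^2 ≡ 3^2 = 9 ≡ 9 (mod 869)
3^4 ≡ 9^2 = 81 ≡ 81 (mod 869)
3^8 ≡ 81^2 = 6561 ≡ 478 (mod 869)
3^16 ≡ 478^2 = 228484 ≡ 806 (mod 869)
3^32 ≡ 806^2 = 649636 ≡ 493 (mod 869)
3^64 ≡ 493^2 = 243049 ≡ 598 (mod 869)
3^128 ≡ 598^2 = 357604 ≡ 445 (mod 869)
3^256 ≡ 445^2 = 198025 ≡ 762 (mod 869)
3^512 ≡ 762^2 = 580644 ≡ 152 (mod 869)
868 = 512 + 256 + 64 + 32 + 4 in binary powers of 2.
So 3^868 ≡ 152 · 762 · 598 · 493 · 81 ≡ 115 (mod 869).
Since 115 ≠ 1, base 3 is a Fermat witness: 869 is composite.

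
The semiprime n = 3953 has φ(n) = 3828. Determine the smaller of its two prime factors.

φ(n) = (p−1)(q−1) = n − (p+q) + 1, so p + q = 3953 − 3828 + 1 = 126.
p and q are the roots of t² − 126t + 3953 = 0.
Discriminant: 126² − 4·3953 = 15876 − 15812 = 64; √64 = 8.
q = (126 − 8)/2 = 59, p = (126 + 8)/2 = 67.
Check: 59 · 67 = 3953.

59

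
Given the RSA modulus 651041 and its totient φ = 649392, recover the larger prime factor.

997

φ(n) = (p−1)(q−1) = n − (p+q) + 1, so p + q = 651041 − 649392 + 1 = 1650.
p and q are the roots of t² − 1650t + 651041 = 0.
Discriminant: 1650² − 4·651041 = 2722500 − 2604164 = 118336; √118336 = 344.
q = (1650 − 344)/2 = 653, p = (1650 + 344)/2 = 997.
Check: 653 · 997 = 651041.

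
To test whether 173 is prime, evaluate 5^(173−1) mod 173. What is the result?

1

5^1 ≡ 5 (mod 173)
5^2 ≡ 5^2 = 25 ≡ 25 (mod 173)
5^4 ≡ 25^2 = 625 ≡ 106 (mod 173)
5^8 ≡ 106^2 = 11236 ≡ 164 (mod 173)
5^16 ≡ 164^2 = 26896 ≡ 81 (mod 173)
5^32 ≡ 81^2 = 6561 ≡ 160 (mod 173)
5^64 ≡ 160^2 = 25600 ≡ 169 (mod 173)
5^128 ≡ 169^2 = 28561 ≡ 16 (mod 173)
172 = 128 + 32 + 8 + 4 in binary powers of 2.
So 5^172 ≡ 16 · 160 · 164 · 106 ≡ 1 (mod 173).
Since the result is 1, base 5 gives no evidence that 173 is composite.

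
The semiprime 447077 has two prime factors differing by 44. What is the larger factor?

691

Since p = q + 44, we have 447077 = q(q + 44), so q² + 44q − 447077 = 0.
Discriminant: 44² + 4·447077 = 1936 + 1788308 = 1790244; √1790244 = 1338.
q = (−44 + 1338)/2 = 647, and p = q + 44 = 691.
Check: 647 · 691 = 447077.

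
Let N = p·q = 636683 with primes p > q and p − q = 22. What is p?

Since p = q + 22, we have 636683 = q(q + 22), so q² + 22q − 636683 = 0.
Discriminant: 22² + 4·636683 = 484 + 2546732 = 2547216; √2547216 = 1596.
q = (−22 + 1596)/2 = 787, and p = q + 22 = 809.
Check: 787 · 809 = 636683.

809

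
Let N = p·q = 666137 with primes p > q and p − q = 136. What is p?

Since p = q + 136, we have 666137 = q(q + 136), so q² + 136q − 666137 = 0.
Discriminant: 136² + 4·666137 = 18496 + 2664548 = 2683044; √2683044 = 1638.
q = (−136 + 1638)/2 = 751, and p = q + 136 = 887.
Check: 751 · 887 = 666137.

887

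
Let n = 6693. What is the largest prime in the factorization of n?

6693 = 3 · 2231
2231 = 23 · 97
97 is prime.
So 6693 = 3 · 23 · 97; the largest prime factor is 97.

97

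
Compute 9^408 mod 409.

9^1 ≡ 9 (mod 409)
9^2 ≡ 9^2 = 81 ≡ 81 (mod 409)
9^4 ≡ 81^2 = 6561 ≡ 17 (mod 409)
9^8 ≡ 17^2 = 289 ≡ 289 (mod 409)
9^16 ≡ 289^2 = 83521 ≡ 85 (mod 409)
9^32 ≡ 85^2 = 7225 ≡ 272 (mod 409)
9^64 ≡ 272^2 = 73984 ≡ 364 (mod 409)
9^128 ≡ 364^2 = 132496 ≡ 389 (mod 409)
9^256 ≡ 389^2 = 151321 ≡ 400 (mod 409)
408 = 256 + 128 + 16 + 8 in binary powers of 2.
So 9^408 ≡ 400 · 389 · 85 · 289 ≡ 1 (mod 409).
Since the result is 1, base 9 gives no evidence that 409 is composite.

1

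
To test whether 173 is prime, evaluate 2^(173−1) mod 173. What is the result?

1

2^1 ≡ 2 (mod 173)
2^2 ≡ 2^2 = 4 ≡ 4 (mod 173)
2^4 ≡ 4^2 = 16 ≡ 16 (mod 173)
2^8 ≡ 16^2 = 256 ≡ 83 (mod 173)
2^16 ≡ 83^2 = 6889 ≡ 142 (mod 173)
2^32 ≡ 142^2 = 20164 ≡ 96 (mod 173)
2^64 ≡ 96^2 = 9216 ≡ 47 (mod 173)
2^128 ≡ 47^2 = 2209 ≡ 133 (mod 173)
172 = 128 + 32 + 8 + 4 in binary powers of 2.
So 2^172 ≡ 133 · 96 · 83 · 16 ≡ 1 (mod 173).
Since the result is 1, base 2 gives no evidence that 173 is composite.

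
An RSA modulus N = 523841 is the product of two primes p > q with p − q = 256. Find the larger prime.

Since p = q + 256, we have 523841 = q(q + 256), so q² + 256q − 523841 = 0.
Discriminant: 256² + 4·523841 = 65536 + 2095364 = 2160900; √2160900 = 1470.
q = (−256 + 1470)/2 = 607, and p = q + 256 = 863.
Check: 607 · 863 = 523841.

863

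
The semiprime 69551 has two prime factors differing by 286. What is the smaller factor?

Since p = q + 286, we have 69551 = q(q + 286), so q² + 286q − 69551 = 0.
Discriminant: 286² + 4·69551 = 81796 + 278204 = 360000; √360000 = 600.
q = (−286 + 600)/2 = 157, and p = q + 286 = 443.
Check: 157 · 443 = 69551.

157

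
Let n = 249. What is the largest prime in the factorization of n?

249 = 3 · 83
83 is prime.
So 249 = 3 · 83; the largest prime factor is 83.

83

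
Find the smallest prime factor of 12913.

12913 is odd.
Digit sum 16, not divisible by 3.
Ends in 3: not divisible by 5.
7: 12913 = 7·1844 + 5
11: 12913 = 11·1173 + 10
13: 12913 = 13·993 + 4
17: 12913 = 17·759 + 10
19: 12913 = 19·679 + 12
23: 12913 = 23·561 + 10
29: 12913 = 29·445 + 8
31: 12913 = 31·416 + 17
37: 12913 = 37·349

37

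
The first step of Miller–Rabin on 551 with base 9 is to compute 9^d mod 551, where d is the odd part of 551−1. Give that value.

35

551 − 1 = 550 = 2^1 · 275, so d = 275.
9^1 ≡ 9 (mod 551)
9^2 ≡ 9^2 = 81 ≡ 81 (mod 551)
9^4 ≡ 81^2 = 6561 ≡ 500 (mod 551)
9^8 ≡ 500^2 = 250000 ≡ 397 (mod 551)
9^16 ≡ 397^2 = 157609 ≡ 23 (mod 551)
9^32 ≡ 23^2 = 529 ≡ 529 (mod 551)
9^64 ≡ 529^2 = 279841 ≡ 484 (mod 551)
9^128 ≡ 484^2 = 234256 ≡ 81 (mod 551)
9^256 ≡ 81^2 = 6561 ≡ 500 (mod 551)
275 = 256 + 16 + 2 + 1 in binary powers of 2.
So 9^275 ≡ 500 · 23 · 81 · 9 ≡ 35 (mod 551).
Squaring chain: 35; never reaches −1, so base 9 is a Miller–Rabin witness that 551 is composite.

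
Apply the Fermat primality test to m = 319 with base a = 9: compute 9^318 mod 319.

9^1 ≡ 9 (mod 319)
9^2 ≡ 9^2 = 81 ≡ 81 (mod 319)
9^4 ≡ 81^2 = 6561 ≡ 181 (mod 319)
9^8 ≡ 181^2 = 32761 ≡ 223 (mod 319)
9^16 ≡ 223^2 = 49729 ≡ 284 (mod 319)
9^32 ≡ 284^2 = 80656 ≡ 268 (mod 319)
9^64 ≡ 268^2 = 71824 ≡ 49 (mod 319)
9^128 ≡ 49^2 = 2401 ≡ 168 (mod 319)
9^256 ≡ 168^2 = 28224 ≡ 152 (mod 319)
318 = 256 + 32 + 16 + 8 + 4 + 2 in binary powers of 2.
So 9^318 ≡ 152 · 268 · 284 · 223 · 181 · 81 ≡ 25 (mod 319).
Since 25 ≠ 1, base 9 is a Fermat witness: 319 is composite.

25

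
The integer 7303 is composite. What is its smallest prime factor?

67

7303 is odd.
Digit sum 13, not divisible by 3.
Ends in 3: not divisible by 5.
7: 7303 = 7·1043 + 2
11: 7303 = 11·663 + 10
13: 7303 = 13·561 + 10
17: 7303 = 17·429 + 10
19: 7303 = 19·384 + 7
23: 7303 = 23·317 + 12
29: 7303 = 29·251 + 24
31: 7303 = 31·235 + 18
37: 7303 = 37·197 + 14
41: 7303 = 41·178 + 5
43: 7303 = 43·169 + 36
47: 7303 = 47·155 + 18
53: 7303 = 53·137 + 42
59: 7303 = 59·123 + 46
61: 7303 = 61·119 + 44
67: 7303 = 67·109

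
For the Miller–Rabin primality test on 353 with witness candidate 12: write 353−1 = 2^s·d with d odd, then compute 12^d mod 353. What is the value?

353 − 1 = 352 = 2^5 · 11, so d = 11.
12^1 ≡ 12 (mod 353)
12^2 ≡ 12^2 = 144 ≡ 144 (mod 353)
12^4 ≡ 144^2 = 20736 ≡ 262 (mod 353)
12^8 ≡ 262^2 = 68644 ≡ 162 (mod 353)
11 = 8 + 2 + 1 in binary powers of 2.
So 12^11 ≡ 162 · 144 · 12 ≡ 7 (mod 353).
Squaring chain: 7 → 49 → 283 → 311 → 352; reaches −1, so base 12 does not prove 353 composite.

7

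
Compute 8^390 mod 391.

361

8^1 ≡ 8 (mod 391)
8^2 ≡ 8^2 = 64 ≡ 64 (mod 391)
8^4 ≡ 64^2 = 4096 ≡ 186 (mod 391)
8^8 ≡ 186^2 = 34596 ≡ 188 (mod 391)
8^16 ≡ 188^2 = 35344 ≡ 154 (mod 391)
8^32 ≡ 154^2 = 23716 ≡ 256 (mod 391)
8^64 ≡ 256^2 = 65536 ≡ 239 (mod 391)
8^128 ≡ 239^2 = 57121 ≡ 35 (mod 391)
8^256 ≡ 35^2 = 1225 ≡ 52 (mod 391)
390 = 256 + 128 + 4 + 2 in binary powers of 2.
So 8^390 ≡ 52 · 35 · 186 · 64 ≡ 361 (mod 391).
Since 361 ≠ 1, base 8 is a Fermat witness: 391 is composite.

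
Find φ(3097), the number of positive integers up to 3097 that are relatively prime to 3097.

2916

Factor: 3097 = 19 · 163.
φ(3097) = (19−1) · (163−1) = 18 · 162 = 2916.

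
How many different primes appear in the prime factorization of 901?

901 = 17 · 53
901 = 17 · 53, which has 2 distinct prime factors.

2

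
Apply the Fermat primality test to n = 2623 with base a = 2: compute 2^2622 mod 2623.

2553

2^1 ≡ 2 (mod 2623)
2^2 ≡ 2^2 = 4 ≡ 4 (mod 2623)
2^4 ≡ 4^2 = 16 ≡ 16 (mod 2623)
2^8 ≡ 16^2 = 256 ≡ 256 (mod 2623)
2^16 ≡ 256^2 = 65536 ≡ 2584 (mod 2623)
2^32 ≡ 2584^2 = 6677056 ≡ 1521 (mod 2623)
2^64 ≡ 1521^2 = 2313441 ≡ 2578 (mod 2623)
2^128 ≡ 2578^2 = 6646084 ≡ 2025 (mod 2623)
2^256 ≡ 2025^2 = 4100625 ≡ 876 (mod 2623)
2^512 ≡ 876^2 = 767376 ≡ 1460 (mod 2623)
2^1024 ≡ 1460^2 = 2131600 ≡ 1724 (mod 2623)
2^2048 ≡ 1724^2 = 2972176 ≡ 317 (mod 2623)
2622 = 2048 + 512 + 32 + 16 + 8 + 4 + 2 in binary powers of 2.
So 2^2622 ≡ 317 · 1460 · 1521 · 2584 · 256 · 16 · 4 ≡ 2553 (mod 2623).
Since 2553 ≠ 1, base 2 is a Fermat witness: 2623 is composite.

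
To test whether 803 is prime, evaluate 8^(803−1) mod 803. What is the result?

8^1 ≡ 8 (mod 803)
8^2 ≡ 8^2 = 64 ≡ 64 (mod 803)
8^4 ≡ 64^2 = 4096 ≡ 81 (mod 803)
8^8 ≡ 81^2 = 6561 ≡ 137 (mod 803)
8^16 ≡ 137^2 = 18769 ≡ 300 (mod 803)
8^32 ≡ 300^2 = 90000 ≡ 64 (mod 803)
8^64 ≡ 64^2 = 4096 ≡ 81 (mod 803)
8^128 ≡ 81^2 = 6561 ≡ 137 (mod 803)
8^256 ≡ 137^2 = 18769 ≡ 300 (mod 803)
8^512 ≡ 300^2 = 90000 ≡ 64 (mod 803)
802 = 512 + 256 + 32 + 2 in binary powers of 2.
So 8^802 ≡ 64 · 300 · 64 · 64 ≡ 592 (mod 803).
Since 592 ≠ 1, base 8 is a Fermat witness: 803 is composite.

592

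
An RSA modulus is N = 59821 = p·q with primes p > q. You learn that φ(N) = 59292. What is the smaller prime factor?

φ(n) = (p−1)(q−1) = n − (p+q) + 1, so p + q = 59821 − 59292 + 1 = 530.
p and q are the roots of t² − 530t + 59821 = 0.
Discriminant: 530² − 4·59821 = 280900 − 239284 = 41616; √41616 = 204.
q = (530 − 204)/2 = 163, p = (530 + 204)/2 = 367.
Check: 163 · 367 = 59821.

163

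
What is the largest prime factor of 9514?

71

9514 = 2 · 4757
4757 = 67 · 71
71 is prime.
So 9514 = 2 · 67 · 71; the largest prime factor is 71.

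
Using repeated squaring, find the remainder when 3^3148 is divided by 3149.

3^1 ≡ 3 (mod 3149)
3^2 ≡ 3^2 = 9 ≡ 9 (mod 3149)
3^4 ≡ 9^2 = 81 ≡ 81 (mod 3149)
3^8 ≡ 81^2 = 6561 ≡ 263 (mod 3149)
3^16 ≡ 263^2 = 69169 ≡ 3040 (mod 3149)
3^32 ≡ 3040^2 = 9241600 ≡ 2434 (mod 3149)
3^64 ≡ 2434^2 = 5924356 ≡ 1087 (mod 3149)
3^128 ≡ 1087^2 = 1181569 ≡ 694 (mod 3149)
3^256 ≡ 694^2 = 481636 ≡ 2988 (mod 3149)
3^512 ≡ 2988^2 = 8928144 ≡ 729 (mod 3149)
3^1024 ≡ 729^2 = 531441 ≡ 2409 (mod 3149)
3^2048 ≡ 2409^2 = 5803281 ≡ 2823 (mod 3149)
3148 = 2048 + 1024 + 64 + 8 + 4 in binary powers of 2.
So 3^3148 ≡ 2823 · 2409 · 1087 · 263 · 81 ≡ 947 (mod 3149).
Since 947 ≠ 1, base 3 is a Fermat witness: 3149 is composite.

947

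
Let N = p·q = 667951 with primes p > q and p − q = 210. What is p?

Since p = q + 210, we have 667951 = q(q + 210), so q² + 210q − 667951 = 0.
Discriminant: 210² + 4·667951 = 44100 + 2671804 = 2715904; √2715904 = 1648.
q = (−210 + 1648)/2 = 719, and p = q + 210 = 929.
Check: 719 · 929 = 667951.

929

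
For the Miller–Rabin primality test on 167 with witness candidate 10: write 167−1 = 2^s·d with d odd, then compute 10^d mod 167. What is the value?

167 − 1 = 166 = 2^1 · 83, so d = 83.
10^1 ≡ 10 (mod 167)
10^2 ≡ 10^2 = 100 ≡ 100 (mod 167)
10^4 ≡ 100^2 = 10000 ≡ 147 (mod 167)
10^8 ≡ 147^2 = 21609 ≡ 66 (mod 167)
10^16 ≡ 66^2 = 4356 ≡ 14 (mod 167)
10^32 ≡ 14^2 = 196 ≡ 29 (mod 167)
10^64 ≡ 29^2 = 841 ≡ 6 (mod 167)
83 = 64 + 16 + 2 + 1 in binary powers of 2.
So 10^83 ≡ 6 · 14 · 100 · 10 ≡ 166 (mod 167).
Since 10^d ≡ 166 (mod 167), base 10 does not prove 167 composite.

166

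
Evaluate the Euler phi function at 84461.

76032

Factor: 84461 = 13 · 73 · 89.
φ(84461) = (13−1) · (73−1) · (89−1) = 12 · 72 · 88 = 76032.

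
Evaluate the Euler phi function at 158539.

Factor: 158539 = 23 · 61 · 113.
φ(158539) = (23−1) · (61−1) · (113−1) = 22 · 60 · 112 = 147840.

147840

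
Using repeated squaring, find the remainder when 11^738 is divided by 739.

1

11^1 ≡ 11 (mod 739)
11^2 ≡ 11^2 = 121 ≡ 121 (mod 739)
11^4 ≡ 121^2 = 14641 ≡ 600 (mod 739)
11^8 ≡ 600^2 = 360000 ≡ 107 (mod 739)
11^16 ≡ 107^2 = 11449 ≡ 364 (mod 739)
11^32 ≡ 364^2 = 132496 ≡ 215 (mod 739)
11^64 ≡ 215^2 = 46225 ≡ 407 (mod 739)
11^128 ≡ 407^2 = 165649 ≡ 113 (mod 739)
11^256 ≡ 113^2 = 12769 ≡ 206 (mod 739)
11^512 ≡ 206^2 = 42436 ≡ 313 (mod 739)
738 = 512 + 128 + 64 + 32 + 2 in binary powers of 2.
So 11^738 ≡ 313 · 113 · 407 · 215 · 121 ≡ 1 (mod 739).
Since the result is 1, base 11 gives no evidence that 739 is composite.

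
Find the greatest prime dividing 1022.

1022 = 2 · 511
511 = 7 · 73
73 is prime.
So 1022 = 2 · 7 · 73; the largest prime factor is 73.

73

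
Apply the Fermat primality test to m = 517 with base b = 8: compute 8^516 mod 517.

8^1 ≡ 8 (mod 517)
8^2 ≡ 8^2 = 64 ≡ 64 (mod 517)
8^4 ≡ 64^2 = 4096 ≡ 477 (mod 517)
8^8 ≡ 477^2 = 227529 ≡ 49 (mod 517)
8^16 ≡ 49^2 = 2401 ≡ 333 (mod 517)
8^32 ≡ 333^2 = 110889 ≡ 251 (mod 517)
8^64 ≡ 251^2 = 63001 ≡ 444 (mod 517)
8^128 ≡ 444^2 = 197136 ≡ 159 (mod 517)
8^256 ≡ 159^2 = 25281 ≡ 465 (mod 517)
8^512 ≡ 465^2 = 216225 ≡ 119 (mod 517)
516 = 512 + 4 in binary powers of 2.
So 8^516 ≡ 119 · 477 ≡ 410 (mod 517).
Since 410 ≠ 1, base 8 is a Fermat witness: 517 is composite.

410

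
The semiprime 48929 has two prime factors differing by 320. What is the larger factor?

Since p = q + 320, we have 48929 = q(q + 320), so q² + 320q − 48929 = 0.
Discriminant: 320² + 4·48929 = 102400 + 195716 = 298116; √298116 = 546.
q = (−320 + 546)/2 = 113, and p = q + 320 = 433.
Check: 113 · 433 = 48929.

433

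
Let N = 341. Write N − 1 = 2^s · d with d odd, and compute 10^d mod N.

341 − 1 = 340 = 2^2 · 85, so d = 85.
10^1 ≡ 10 (mod 341)
10^2 ≡ 10^2 = 100 ≡ 100 (mod 341)
10^4 ≡ 100^2 = 10000 ≡ 111 (mod 341)
10^8 ≡ 111^2 = 12321 ≡ 45 (mod 341)
10^16 ≡ 45^2 = 2025 ≡ 320 (mod 341)
10^32 ≡ 320^2 = 102400 ≡ 100 (mod 341)
10^64 ≡ 100^2 = 10000 ≡ 111 (mod 341)
85 = 64 + 16 + 4 + 1 in binary powers of 2.
So 10^85 ≡ 111 · 320 · 111 · 10 ≡ 98 (mod 341).
Squaring chain: 98 → 56; never reaches −1, so base 10 is a Miller–Rabin witness that 341 is composite.

98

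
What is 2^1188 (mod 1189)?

2^1 ≡ 2 (mod 1189)
2^2 ≡ 2^2 = 4 ≡ 4 (mod 1189)
2^4 ≡ 4^2 = 16 ≡ 16 (mod 1189)
2^8 ≡ 16^2 = 256 ≡ 256 (mod 1189)
2^16 ≡ 256^2 = 65536 ≡ 141 (mod 1189)
2^32 ≡ 141^2 = 19881 ≡ 857 (mod 1189)
2^64 ≡ 857^2 = 734449 ≡ 836 (mod 1189)
2^128 ≡ 836^2 = 698896 ≡ 953 (mod 1189)
2^256 ≡ 953^2 = 908209 ≡ 1002 (mod 1189)
2^512 ≡ 1002^2 = 1004004 ≡ 488 (mod 1189)
2^1024 ≡ 488^2 = 238144 ≡ 344 (mod 1189)
1188 = 1024 + 128 + 32 + 4 in binary powers of 2.
So 2^1188 ≡ 344 · 953 · 857 · 16 ≡ 297 (mod 1189).
Since 297 ≠ 1, base 2 is a Fermat witness: 1189 is composite.

297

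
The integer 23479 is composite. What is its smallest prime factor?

53

23479 is odd.
Digit sum 25, not divisible by 3.
Ends in 9: not divisible by 5.
7: 23479 = 7·3354 + 1
11: 23479 = 11·2134 + 5
13: 23479 = 13·1806 + 1
17: 23479 = 17·1381 + 2
19: 23479 = 19·1235 + 14
23: 23479 = 23·1020 + 19
29: 23479 = 29·809 + 18
31: 23479 = 31·757 + 12
37: 23479 = 37·634 + 21
41: 23479 = 41·572 + 27
43: 23479 = 43·546 + 1
47: 23479 = 47·499 + 26
53: 23479 = 53·443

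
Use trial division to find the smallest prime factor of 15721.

79

15721 is odd.
Digit sum 16, not divisible by 3.
Ends in 1: not divisible by 5.
7: 15721 = 7·2245 + 6
11: 15721 = 11·1429 + 2
13: 15721 = 13·1209 + 4
17: 15721 = 17·924 + 13
19: 15721 = 19·827 + 8
23: 15721 = 23·683 + 12
29: 15721 = 29·542 + 3
31: 15721 = 31·507 + 4
37: 15721 = 37·424 + 33
41: 15721 = 41·383 + 18
43: 15721 = 43·365 + 26
47: 15721 = 47·334 + 23
53: 15721 = 53·296 + 33
59: 15721 = 59·266 + 27
61: 15721 = 61·257 + 44
67: 15721 = 67·234 + 43
71: 15721 = 71·221 + 30
73: 15721 = 73·215 + 26
79: 15721 = 79·199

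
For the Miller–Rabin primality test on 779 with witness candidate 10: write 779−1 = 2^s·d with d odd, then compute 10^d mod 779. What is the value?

242

779 − 1 = 778 = 2^1 · 389, so d = 389.
10^1 ≡ 10 (mod 779)
10^2 ≡ 10^2 = 100 ≡ 100 (mod 779)
10^4 ≡ 100^2 = 10000 ≡ 652 (mod 779)
10^8 ≡ 652^2 = 425104 ≡ 549 (mod 779)
10^16 ≡ 549^2 = 301401 ≡ 707 (mod 779)
10^32 ≡ 707^2 = 499849 ≡ 510 (mod 779)
10^64 ≡ 510^2 = 260100 ≡ 693 (mod 779)
10^128 ≡ 693^2 = 480249 ≡ 385 (mod 779)
10^256 ≡ 385^2 = 148225 ≡ 215 (mod 779)
389 = 256 + 128 + 4 + 1 in binary powers of 2.
So 10^389 ≡ 215 · 385 · 652 · 10 ≡ 242 (mod 779).
Squaring chain: 242; never reaches −1, so base 10 is a Miller–Rabin witness that 779 is composite.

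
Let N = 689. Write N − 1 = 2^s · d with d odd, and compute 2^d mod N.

50

689 − 1 = 688 = 2^4 · 43, so d = 43.
2^1 ≡ 2 (mod 689)
2^2 ≡ 2^2 = 4 ≡ 4 (mod 689)
2^4 ≡ 4^2 = 16 ≡ 16 (mod 689)
2^8 ≡ 16^2 = 256 ≡ 256 (mod 689)
2^16 ≡ 256^2 = 65536 ≡ 81 (mod 689)
2^32 ≡ 81^2 = 6561 ≡ 360 (mod 689)
43 = 32 + 8 + 2 + 1 in binary powers of 2.
So 2^43 ≡ 360 · 256 · 4 · 2 ≡ 50 (mod 689).
Squaring chain: 50 → 433 → 81 → 360; never reaches −1, so base 2 is a Miller–Rabin witness that 689 is composite.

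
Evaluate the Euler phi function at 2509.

2304

Factor: 2509 = 13 · 193.
φ(2509) = (13−1) · (193−1) = 12 · 192 = 2304.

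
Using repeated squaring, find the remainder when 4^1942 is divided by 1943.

864

4^1 ≡ 4 (mod 1943)
4^2 ≡ 4^2 = 16 ≡ 16 (mod 1943)
4^4 ≡ 16^2 = 256 ≡ 256 (mod 1943)
4^8 ≡ 256^2 = 65536 ≡ 1417 (mod 1943)
4^16 ≡ 1417^2 = 2007889 ≡ 770 (mod 1943)
4^32 ≡ 770^2 = 592900 ≡ 285 (mod 1943)
4^64 ≡ 285^2 = 81225 ≡ 1562 (mod 1943)
4^128 ≡ 1562^2 = 2439844 ≡ 1379 (mod 1943)
4^256 ≡ 1379^2 = 1901641 ≡ 1387 (mod 1943)
4^512 ≡ 1387^2 = 1923769 ≡ 199 (mod 1943)
4^1024 ≡ 199^2 = 39601 ≡ 741 (mod 1943)
1942 = 1024 + 512 + 256 + 128 + 16 + 4 + 2 in binary powers of 2.
So 4^1942 ≡ 741 · 199 · 1387 · 1379 · 770 · 256 · 16 ≡ 864 (mod 1943).
Since 864 ≠ 1, base 4 is a Fermat witness: 1943 is composite.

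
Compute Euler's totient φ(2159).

2016

Factor: 2159 = 17 · 127.
φ(2159) = (17−1) · (127−1) = 16 · 126 = 2016.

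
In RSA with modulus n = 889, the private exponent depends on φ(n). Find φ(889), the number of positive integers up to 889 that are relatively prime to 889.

756

Factor: 889 = 7 · 127.
φ(889) = (7−1) · (127−1) = 6 · 126 = 756.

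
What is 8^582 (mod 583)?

196

8^1 ≡ 8 (mod 583)
8^2 ≡ 8^2 = 64 ≡ 64 (mod 583)
8^4 ≡ 64^2 = 4096 ≡ 15 (mod 583)
8^8 ≡ 15^2 = 225 ≡ 225 (mod 583)
8^16 ≡ 225^2 = 50625 ≡ 487 (mod 583)
8^32 ≡ 487^2 = 237169 ≡ 471 (mod 583)
8^64 ≡ 471^2 = 221841 ≡ 301 (mod 583)
8^128 ≡ 301^2 = 90601 ≡ 236 (mod 583)
8^256 ≡ 236^2 = 55696 ≡ 311 (mod 583)
8^512 ≡ 311^2 = 96721 ≡ 526 (mod 583)
582 = 512 + 64 + 4 + 2 in binary powers of 2.
So 8^582 ≡ 526 · 301 · 15 · 64 ≡ 196 (mod 583).
Since 196 ≠ 1, base 8 is a Fermat witness: 583 is composite.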